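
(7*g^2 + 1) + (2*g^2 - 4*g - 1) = 9*g^2 - 4*g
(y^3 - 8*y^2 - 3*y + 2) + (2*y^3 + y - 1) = 3*y^3 - 8*y^2 - 2*y + 1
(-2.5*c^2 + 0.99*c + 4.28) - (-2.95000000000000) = -2.5*c^2 + 0.99*c + 7.23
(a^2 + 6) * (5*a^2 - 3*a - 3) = 5*a^4 - 3*a^3 + 27*a^2 - 18*a - 18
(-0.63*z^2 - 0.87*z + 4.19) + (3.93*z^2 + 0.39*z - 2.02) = 3.3*z^2 - 0.48*z + 2.17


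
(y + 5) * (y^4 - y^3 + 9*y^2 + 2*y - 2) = y^5 + 4*y^4 + 4*y^3 + 47*y^2 + 8*y - 10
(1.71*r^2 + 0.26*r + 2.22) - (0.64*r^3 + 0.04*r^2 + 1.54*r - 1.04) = -0.64*r^3 + 1.67*r^2 - 1.28*r + 3.26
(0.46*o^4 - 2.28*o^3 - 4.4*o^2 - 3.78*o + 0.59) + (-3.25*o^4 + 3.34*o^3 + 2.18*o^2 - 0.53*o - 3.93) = -2.79*o^4 + 1.06*o^3 - 2.22*o^2 - 4.31*o - 3.34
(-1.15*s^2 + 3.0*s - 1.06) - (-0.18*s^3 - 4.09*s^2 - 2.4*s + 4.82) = 0.18*s^3 + 2.94*s^2 + 5.4*s - 5.88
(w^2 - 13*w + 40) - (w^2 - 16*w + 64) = 3*w - 24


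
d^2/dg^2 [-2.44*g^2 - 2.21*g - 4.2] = -4.88000000000000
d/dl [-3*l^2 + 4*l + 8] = 4 - 6*l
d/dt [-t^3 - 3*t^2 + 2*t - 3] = -3*t^2 - 6*t + 2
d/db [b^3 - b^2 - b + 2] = 3*b^2 - 2*b - 1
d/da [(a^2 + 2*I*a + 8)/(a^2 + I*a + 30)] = (-I*a^2 + 44*a + 52*I)/(a^4 + 2*I*a^3 + 59*a^2 + 60*I*a + 900)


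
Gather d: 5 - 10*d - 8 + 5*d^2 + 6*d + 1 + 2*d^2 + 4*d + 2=7*d^2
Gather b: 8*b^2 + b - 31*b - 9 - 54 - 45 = 8*b^2 - 30*b - 108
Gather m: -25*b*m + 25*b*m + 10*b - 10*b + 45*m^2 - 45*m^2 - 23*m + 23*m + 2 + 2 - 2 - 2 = 0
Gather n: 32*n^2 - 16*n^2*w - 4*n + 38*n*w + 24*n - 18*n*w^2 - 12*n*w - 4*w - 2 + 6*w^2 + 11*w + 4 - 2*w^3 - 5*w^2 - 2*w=n^2*(32 - 16*w) + n*(-18*w^2 + 26*w + 20) - 2*w^3 + w^2 + 5*w + 2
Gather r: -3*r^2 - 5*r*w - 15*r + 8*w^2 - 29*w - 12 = -3*r^2 + r*(-5*w - 15) + 8*w^2 - 29*w - 12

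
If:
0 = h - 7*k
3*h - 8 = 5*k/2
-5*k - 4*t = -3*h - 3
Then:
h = 112/37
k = 16/37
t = 367/148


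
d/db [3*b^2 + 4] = 6*b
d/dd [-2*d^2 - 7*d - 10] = -4*d - 7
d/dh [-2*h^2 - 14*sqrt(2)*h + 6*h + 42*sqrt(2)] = -4*h - 14*sqrt(2) + 6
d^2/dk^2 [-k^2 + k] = -2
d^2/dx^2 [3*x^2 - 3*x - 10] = 6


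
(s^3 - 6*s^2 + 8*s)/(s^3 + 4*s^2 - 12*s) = (s - 4)/(s + 6)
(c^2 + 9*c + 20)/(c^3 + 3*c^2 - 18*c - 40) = (c + 4)/(c^2 - 2*c - 8)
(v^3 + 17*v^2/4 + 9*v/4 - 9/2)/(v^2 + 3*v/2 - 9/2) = (4*v^2 + 5*v - 6)/(2*(2*v - 3))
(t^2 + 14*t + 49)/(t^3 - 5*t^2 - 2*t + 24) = (t^2 + 14*t + 49)/(t^3 - 5*t^2 - 2*t + 24)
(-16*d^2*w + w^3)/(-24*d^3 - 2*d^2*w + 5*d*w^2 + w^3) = w*(-4*d + w)/(-6*d^2 + d*w + w^2)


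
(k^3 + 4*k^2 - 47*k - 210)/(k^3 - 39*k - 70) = (k + 6)/(k + 2)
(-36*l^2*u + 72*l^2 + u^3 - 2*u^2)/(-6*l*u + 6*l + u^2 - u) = (6*l*u - 12*l + u^2 - 2*u)/(u - 1)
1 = 1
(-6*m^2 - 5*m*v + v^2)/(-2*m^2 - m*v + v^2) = (-6*m + v)/(-2*m + v)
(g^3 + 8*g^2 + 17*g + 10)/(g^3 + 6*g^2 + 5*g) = (g + 2)/g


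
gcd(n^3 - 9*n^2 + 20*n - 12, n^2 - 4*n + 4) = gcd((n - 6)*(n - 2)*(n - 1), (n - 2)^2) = n - 2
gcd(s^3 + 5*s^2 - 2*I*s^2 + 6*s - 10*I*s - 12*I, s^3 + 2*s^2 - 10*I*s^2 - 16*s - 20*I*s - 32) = s^2 + s*(2 - 2*I) - 4*I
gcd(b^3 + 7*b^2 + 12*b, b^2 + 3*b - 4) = b + 4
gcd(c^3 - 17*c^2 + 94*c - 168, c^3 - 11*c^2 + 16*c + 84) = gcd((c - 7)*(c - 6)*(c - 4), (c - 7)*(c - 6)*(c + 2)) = c^2 - 13*c + 42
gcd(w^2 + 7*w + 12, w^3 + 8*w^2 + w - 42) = w + 3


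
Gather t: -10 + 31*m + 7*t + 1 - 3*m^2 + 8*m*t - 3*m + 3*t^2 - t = -3*m^2 + 28*m + 3*t^2 + t*(8*m + 6) - 9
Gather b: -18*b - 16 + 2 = -18*b - 14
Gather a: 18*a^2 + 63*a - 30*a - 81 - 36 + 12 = 18*a^2 + 33*a - 105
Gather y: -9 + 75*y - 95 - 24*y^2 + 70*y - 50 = -24*y^2 + 145*y - 154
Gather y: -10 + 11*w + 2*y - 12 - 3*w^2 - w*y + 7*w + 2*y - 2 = -3*w^2 + 18*w + y*(4 - w) - 24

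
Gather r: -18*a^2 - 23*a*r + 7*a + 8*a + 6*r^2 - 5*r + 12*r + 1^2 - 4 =-18*a^2 + 15*a + 6*r^2 + r*(7 - 23*a) - 3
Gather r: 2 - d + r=-d + r + 2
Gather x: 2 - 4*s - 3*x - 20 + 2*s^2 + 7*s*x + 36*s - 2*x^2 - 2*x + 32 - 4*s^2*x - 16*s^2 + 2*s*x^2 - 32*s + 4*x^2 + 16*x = -14*s^2 + x^2*(2*s + 2) + x*(-4*s^2 + 7*s + 11) + 14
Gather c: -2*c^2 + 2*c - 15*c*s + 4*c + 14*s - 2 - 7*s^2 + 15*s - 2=-2*c^2 + c*(6 - 15*s) - 7*s^2 + 29*s - 4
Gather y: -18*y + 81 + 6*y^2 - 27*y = 6*y^2 - 45*y + 81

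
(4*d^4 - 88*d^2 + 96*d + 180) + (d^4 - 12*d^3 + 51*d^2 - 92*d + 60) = 5*d^4 - 12*d^3 - 37*d^2 + 4*d + 240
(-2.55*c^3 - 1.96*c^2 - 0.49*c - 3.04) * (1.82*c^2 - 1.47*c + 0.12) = -4.641*c^5 + 0.181299999999999*c^4 + 1.6834*c^3 - 5.0477*c^2 + 4.41*c - 0.3648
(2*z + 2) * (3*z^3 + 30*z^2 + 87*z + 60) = 6*z^4 + 66*z^3 + 234*z^2 + 294*z + 120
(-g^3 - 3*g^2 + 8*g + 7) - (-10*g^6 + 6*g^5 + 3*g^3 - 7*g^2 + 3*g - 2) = 10*g^6 - 6*g^5 - 4*g^3 + 4*g^2 + 5*g + 9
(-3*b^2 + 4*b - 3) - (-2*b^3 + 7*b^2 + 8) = 2*b^3 - 10*b^2 + 4*b - 11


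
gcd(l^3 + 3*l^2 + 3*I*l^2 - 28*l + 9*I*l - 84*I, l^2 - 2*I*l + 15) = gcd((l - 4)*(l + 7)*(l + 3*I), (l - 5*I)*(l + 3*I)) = l + 3*I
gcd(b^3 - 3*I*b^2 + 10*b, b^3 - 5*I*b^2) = b^2 - 5*I*b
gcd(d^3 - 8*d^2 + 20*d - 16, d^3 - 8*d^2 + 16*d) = d - 4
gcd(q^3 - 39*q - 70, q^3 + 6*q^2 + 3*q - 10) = q^2 + 7*q + 10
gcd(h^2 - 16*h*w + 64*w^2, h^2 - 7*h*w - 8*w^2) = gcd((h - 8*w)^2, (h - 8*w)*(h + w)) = -h + 8*w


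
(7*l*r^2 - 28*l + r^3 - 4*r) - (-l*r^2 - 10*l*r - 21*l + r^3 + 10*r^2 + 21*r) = 8*l*r^2 + 10*l*r - 7*l - 10*r^2 - 25*r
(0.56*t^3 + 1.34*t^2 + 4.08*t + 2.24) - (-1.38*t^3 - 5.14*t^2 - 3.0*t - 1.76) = 1.94*t^3 + 6.48*t^2 + 7.08*t + 4.0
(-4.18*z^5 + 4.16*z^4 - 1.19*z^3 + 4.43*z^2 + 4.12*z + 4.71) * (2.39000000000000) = -9.9902*z^5 + 9.9424*z^4 - 2.8441*z^3 + 10.5877*z^2 + 9.8468*z + 11.2569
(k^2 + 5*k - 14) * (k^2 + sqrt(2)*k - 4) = k^4 + sqrt(2)*k^3 + 5*k^3 - 18*k^2 + 5*sqrt(2)*k^2 - 20*k - 14*sqrt(2)*k + 56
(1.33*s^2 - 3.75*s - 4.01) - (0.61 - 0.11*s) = 1.33*s^2 - 3.64*s - 4.62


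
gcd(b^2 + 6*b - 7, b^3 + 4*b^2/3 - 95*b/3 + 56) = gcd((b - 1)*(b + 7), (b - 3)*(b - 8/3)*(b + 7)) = b + 7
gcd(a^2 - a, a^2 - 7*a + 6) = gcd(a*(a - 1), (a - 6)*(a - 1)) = a - 1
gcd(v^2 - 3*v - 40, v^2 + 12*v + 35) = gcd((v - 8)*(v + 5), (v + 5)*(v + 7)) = v + 5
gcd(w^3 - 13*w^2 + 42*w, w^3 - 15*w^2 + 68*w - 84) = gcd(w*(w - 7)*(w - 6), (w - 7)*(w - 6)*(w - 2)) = w^2 - 13*w + 42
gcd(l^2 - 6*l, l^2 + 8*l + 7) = 1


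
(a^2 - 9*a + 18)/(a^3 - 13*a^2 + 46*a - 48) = (a - 6)/(a^2 - 10*a + 16)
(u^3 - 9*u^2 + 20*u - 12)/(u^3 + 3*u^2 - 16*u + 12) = (u - 6)/(u + 6)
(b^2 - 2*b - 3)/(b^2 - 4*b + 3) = (b + 1)/(b - 1)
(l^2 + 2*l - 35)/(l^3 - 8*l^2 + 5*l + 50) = (l + 7)/(l^2 - 3*l - 10)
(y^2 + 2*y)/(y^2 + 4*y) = (y + 2)/(y + 4)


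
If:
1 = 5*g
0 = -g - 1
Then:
No Solution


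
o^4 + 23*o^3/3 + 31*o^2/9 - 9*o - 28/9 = (o - 1)*(o + 1/3)*(o + 4/3)*(o + 7)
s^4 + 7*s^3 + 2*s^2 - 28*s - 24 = (s - 2)*(s + 1)*(s + 2)*(s + 6)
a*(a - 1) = a^2 - a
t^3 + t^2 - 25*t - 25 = (t - 5)*(t + 1)*(t + 5)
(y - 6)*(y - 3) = y^2 - 9*y + 18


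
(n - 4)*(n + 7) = n^2 + 3*n - 28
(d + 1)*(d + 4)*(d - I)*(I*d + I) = I*d^4 + d^3 + 6*I*d^3 + 6*d^2 + 9*I*d^2 + 9*d + 4*I*d + 4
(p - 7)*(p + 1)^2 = p^3 - 5*p^2 - 13*p - 7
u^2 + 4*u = u*(u + 4)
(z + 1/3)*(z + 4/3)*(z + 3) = z^3 + 14*z^2/3 + 49*z/9 + 4/3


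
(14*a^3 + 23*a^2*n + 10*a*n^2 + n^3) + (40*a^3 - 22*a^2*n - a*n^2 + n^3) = 54*a^3 + a^2*n + 9*a*n^2 + 2*n^3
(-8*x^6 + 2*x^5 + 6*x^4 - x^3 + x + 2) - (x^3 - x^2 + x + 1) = -8*x^6 + 2*x^5 + 6*x^4 - 2*x^3 + x^2 + 1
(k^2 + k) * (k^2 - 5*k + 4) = k^4 - 4*k^3 - k^2 + 4*k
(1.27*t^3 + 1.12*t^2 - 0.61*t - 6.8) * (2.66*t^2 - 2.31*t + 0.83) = 3.3782*t^5 + 0.0455000000000005*t^4 - 3.1557*t^3 - 15.7493*t^2 + 15.2017*t - 5.644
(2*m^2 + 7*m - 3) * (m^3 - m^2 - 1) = 2*m^5 + 5*m^4 - 10*m^3 + m^2 - 7*m + 3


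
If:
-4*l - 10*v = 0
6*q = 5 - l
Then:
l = -5*v/2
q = 5*v/12 + 5/6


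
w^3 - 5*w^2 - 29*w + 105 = (w - 7)*(w - 3)*(w + 5)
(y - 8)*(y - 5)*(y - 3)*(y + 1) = y^4 - 15*y^3 + 63*y^2 - 41*y - 120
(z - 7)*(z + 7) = z^2 - 49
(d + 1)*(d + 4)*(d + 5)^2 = d^4 + 15*d^3 + 79*d^2 + 165*d + 100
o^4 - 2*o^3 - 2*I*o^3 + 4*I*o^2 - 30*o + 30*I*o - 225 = (o - 5)*(o + 3)*(o - 5*I)*(o + 3*I)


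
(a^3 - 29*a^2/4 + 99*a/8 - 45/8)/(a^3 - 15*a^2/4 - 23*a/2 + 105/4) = (8*a^2 - 18*a + 9)/(2*(4*a^2 + 5*a - 21))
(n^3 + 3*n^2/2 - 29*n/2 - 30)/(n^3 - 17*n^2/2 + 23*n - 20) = (2*n^2 + 11*n + 15)/(2*n^2 - 9*n + 10)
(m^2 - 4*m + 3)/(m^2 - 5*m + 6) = (m - 1)/(m - 2)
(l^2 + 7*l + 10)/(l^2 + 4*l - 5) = (l + 2)/(l - 1)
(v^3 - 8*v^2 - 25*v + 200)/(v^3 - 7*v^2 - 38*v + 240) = (v + 5)/(v + 6)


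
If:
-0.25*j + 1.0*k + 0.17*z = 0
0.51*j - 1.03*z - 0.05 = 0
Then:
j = 2.01960784313725*z + 0.0980392156862745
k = 0.334901960784314*z + 0.0245098039215686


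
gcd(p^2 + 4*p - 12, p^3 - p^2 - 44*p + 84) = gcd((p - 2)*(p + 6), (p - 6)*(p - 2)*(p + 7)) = p - 2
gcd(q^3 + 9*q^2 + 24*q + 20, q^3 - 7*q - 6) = q + 2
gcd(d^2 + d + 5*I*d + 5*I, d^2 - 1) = d + 1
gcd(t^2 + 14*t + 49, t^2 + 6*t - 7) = t + 7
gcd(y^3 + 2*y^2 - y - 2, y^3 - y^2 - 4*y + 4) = y^2 + y - 2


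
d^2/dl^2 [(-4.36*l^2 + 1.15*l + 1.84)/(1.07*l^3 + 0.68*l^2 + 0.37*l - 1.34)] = (-9.98352800000001*l^6 + 7.89981*l^5 + 40.656576*l^4 - 63.751706*l^3 + 5.42508*l^2 + 24.894096*l - 10.660284)/(1.225043*l^9 + 2.335596*l^8 + 2.755143*l^7 - 2.672794*l^6 - 4.897191*l^5 - 4.762608*l^4 + 3.791665*l^3 + 3.112686*l^2 + 1.993116*l - 2.406104)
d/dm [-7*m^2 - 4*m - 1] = -14*m - 4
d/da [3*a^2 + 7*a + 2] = 6*a + 7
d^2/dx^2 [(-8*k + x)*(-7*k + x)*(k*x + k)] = 2*k*(-15*k + 3*x + 1)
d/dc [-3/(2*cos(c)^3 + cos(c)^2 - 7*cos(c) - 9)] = 12*(-6*cos(c)^2 - 2*cos(c) + 7)*sin(c)/(-11*cos(c) + cos(2*c) + cos(3*c) - 17)^2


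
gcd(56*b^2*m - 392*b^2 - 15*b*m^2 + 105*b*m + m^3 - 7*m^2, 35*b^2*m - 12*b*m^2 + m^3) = 7*b - m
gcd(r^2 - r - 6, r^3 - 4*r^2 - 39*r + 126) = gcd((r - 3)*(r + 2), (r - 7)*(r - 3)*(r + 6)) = r - 3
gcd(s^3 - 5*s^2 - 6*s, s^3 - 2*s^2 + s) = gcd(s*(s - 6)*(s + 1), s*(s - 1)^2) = s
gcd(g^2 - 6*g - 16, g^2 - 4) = g + 2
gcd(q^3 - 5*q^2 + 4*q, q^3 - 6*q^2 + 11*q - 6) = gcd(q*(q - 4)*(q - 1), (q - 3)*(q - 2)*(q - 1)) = q - 1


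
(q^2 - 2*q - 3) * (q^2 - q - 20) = q^4 - 3*q^3 - 21*q^2 + 43*q + 60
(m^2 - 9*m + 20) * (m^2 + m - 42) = m^4 - 8*m^3 - 31*m^2 + 398*m - 840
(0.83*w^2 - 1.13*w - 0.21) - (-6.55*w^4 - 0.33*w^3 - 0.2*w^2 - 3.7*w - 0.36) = 6.55*w^4 + 0.33*w^3 + 1.03*w^2 + 2.57*w + 0.15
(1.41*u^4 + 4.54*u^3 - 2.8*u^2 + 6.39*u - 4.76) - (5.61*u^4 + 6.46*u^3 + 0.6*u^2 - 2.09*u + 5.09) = -4.2*u^4 - 1.92*u^3 - 3.4*u^2 + 8.48*u - 9.85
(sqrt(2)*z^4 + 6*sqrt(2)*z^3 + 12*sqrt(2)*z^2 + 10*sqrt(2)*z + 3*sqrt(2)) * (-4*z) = -4*sqrt(2)*z^5 - 24*sqrt(2)*z^4 - 48*sqrt(2)*z^3 - 40*sqrt(2)*z^2 - 12*sqrt(2)*z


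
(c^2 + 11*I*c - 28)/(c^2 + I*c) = (c^2 + 11*I*c - 28)/(c*(c + I))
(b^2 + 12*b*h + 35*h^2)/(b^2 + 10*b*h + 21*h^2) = (b + 5*h)/(b + 3*h)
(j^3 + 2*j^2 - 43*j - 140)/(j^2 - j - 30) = (j^2 - 3*j - 28)/(j - 6)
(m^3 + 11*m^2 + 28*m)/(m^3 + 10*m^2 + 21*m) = (m + 4)/(m + 3)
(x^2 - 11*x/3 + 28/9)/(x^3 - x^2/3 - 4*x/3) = (x - 7/3)/(x*(x + 1))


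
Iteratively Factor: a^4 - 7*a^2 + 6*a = (a - 2)*(a^3 + 2*a^2 - 3*a) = a*(a - 2)*(a^2 + 2*a - 3) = a*(a - 2)*(a - 1)*(a + 3)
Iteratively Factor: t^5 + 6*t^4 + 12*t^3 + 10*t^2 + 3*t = (t + 3)*(t^4 + 3*t^3 + 3*t^2 + t) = (t + 1)*(t + 3)*(t^3 + 2*t^2 + t) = (t + 1)^2*(t + 3)*(t^2 + t) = (t + 1)^3*(t + 3)*(t)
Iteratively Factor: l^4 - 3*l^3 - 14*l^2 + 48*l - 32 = (l - 2)*(l^3 - l^2 - 16*l + 16) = (l - 2)*(l - 1)*(l^2 - 16) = (l - 2)*(l - 1)*(l + 4)*(l - 4)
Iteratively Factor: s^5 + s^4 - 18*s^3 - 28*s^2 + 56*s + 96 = (s + 3)*(s^4 - 2*s^3 - 12*s^2 + 8*s + 32) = (s + 2)*(s + 3)*(s^3 - 4*s^2 - 4*s + 16) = (s + 2)^2*(s + 3)*(s^2 - 6*s + 8) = (s - 4)*(s + 2)^2*(s + 3)*(s - 2)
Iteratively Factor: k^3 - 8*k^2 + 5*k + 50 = (k + 2)*(k^2 - 10*k + 25) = (k - 5)*(k + 2)*(k - 5)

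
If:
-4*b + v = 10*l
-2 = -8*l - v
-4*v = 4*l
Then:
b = -11/14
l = 2/7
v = -2/7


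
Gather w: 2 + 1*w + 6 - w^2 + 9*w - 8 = -w^2 + 10*w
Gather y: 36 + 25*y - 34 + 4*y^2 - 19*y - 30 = 4*y^2 + 6*y - 28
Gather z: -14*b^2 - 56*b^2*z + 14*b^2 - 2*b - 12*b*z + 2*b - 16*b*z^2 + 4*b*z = -16*b*z^2 + z*(-56*b^2 - 8*b)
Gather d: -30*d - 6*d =-36*d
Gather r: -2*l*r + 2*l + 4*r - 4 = 2*l + r*(4 - 2*l) - 4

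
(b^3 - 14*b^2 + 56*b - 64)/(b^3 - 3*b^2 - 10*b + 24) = (b - 8)/(b + 3)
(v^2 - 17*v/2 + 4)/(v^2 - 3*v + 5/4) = 2*(v - 8)/(2*v - 5)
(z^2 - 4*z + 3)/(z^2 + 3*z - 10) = (z^2 - 4*z + 3)/(z^2 + 3*z - 10)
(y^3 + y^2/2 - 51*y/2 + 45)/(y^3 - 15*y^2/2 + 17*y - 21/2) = (2*y^2 + 7*y - 30)/(2*y^2 - 9*y + 7)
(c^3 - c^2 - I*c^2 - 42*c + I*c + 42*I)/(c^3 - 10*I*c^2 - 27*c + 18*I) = (c^2 - c - 42)/(c^2 - 9*I*c - 18)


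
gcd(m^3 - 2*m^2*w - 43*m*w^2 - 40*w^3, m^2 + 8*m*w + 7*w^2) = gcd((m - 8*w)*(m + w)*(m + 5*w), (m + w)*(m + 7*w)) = m + w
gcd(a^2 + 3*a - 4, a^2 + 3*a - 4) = a^2 + 3*a - 4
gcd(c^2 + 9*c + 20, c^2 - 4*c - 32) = c + 4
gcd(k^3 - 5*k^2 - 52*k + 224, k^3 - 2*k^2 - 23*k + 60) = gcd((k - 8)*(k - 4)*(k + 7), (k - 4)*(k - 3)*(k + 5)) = k - 4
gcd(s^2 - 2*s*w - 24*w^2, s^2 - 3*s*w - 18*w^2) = s - 6*w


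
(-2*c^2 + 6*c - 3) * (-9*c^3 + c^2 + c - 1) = 18*c^5 - 56*c^4 + 31*c^3 + 5*c^2 - 9*c + 3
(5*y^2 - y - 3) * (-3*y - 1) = -15*y^3 - 2*y^2 + 10*y + 3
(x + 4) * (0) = 0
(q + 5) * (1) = q + 5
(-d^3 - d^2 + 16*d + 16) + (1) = -d^3 - d^2 + 16*d + 17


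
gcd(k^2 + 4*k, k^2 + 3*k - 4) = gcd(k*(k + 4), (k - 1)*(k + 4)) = k + 4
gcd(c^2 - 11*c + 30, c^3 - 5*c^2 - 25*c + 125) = c - 5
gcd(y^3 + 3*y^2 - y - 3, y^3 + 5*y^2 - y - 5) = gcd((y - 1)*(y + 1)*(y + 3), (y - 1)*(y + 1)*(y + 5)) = y^2 - 1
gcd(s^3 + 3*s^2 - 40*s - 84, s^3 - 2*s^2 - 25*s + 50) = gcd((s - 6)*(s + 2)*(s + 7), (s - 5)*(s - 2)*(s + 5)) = 1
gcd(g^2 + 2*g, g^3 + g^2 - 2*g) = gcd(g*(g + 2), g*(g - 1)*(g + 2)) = g^2 + 2*g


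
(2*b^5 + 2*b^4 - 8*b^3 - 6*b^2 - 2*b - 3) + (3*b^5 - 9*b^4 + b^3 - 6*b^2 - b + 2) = 5*b^5 - 7*b^4 - 7*b^3 - 12*b^2 - 3*b - 1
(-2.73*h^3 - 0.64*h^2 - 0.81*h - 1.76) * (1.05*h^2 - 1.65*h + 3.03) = -2.8665*h^5 + 3.8325*h^4 - 8.0664*h^3 - 2.4507*h^2 + 0.4497*h - 5.3328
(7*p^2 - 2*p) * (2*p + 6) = 14*p^3 + 38*p^2 - 12*p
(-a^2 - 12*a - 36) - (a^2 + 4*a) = -2*a^2 - 16*a - 36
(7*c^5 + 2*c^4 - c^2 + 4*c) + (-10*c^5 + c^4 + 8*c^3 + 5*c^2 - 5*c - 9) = -3*c^5 + 3*c^4 + 8*c^3 + 4*c^2 - c - 9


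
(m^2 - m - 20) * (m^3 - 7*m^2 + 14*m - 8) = m^5 - 8*m^4 + m^3 + 118*m^2 - 272*m + 160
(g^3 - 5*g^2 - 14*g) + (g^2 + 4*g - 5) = g^3 - 4*g^2 - 10*g - 5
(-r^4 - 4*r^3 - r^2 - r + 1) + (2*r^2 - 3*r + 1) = -r^4 - 4*r^3 + r^2 - 4*r + 2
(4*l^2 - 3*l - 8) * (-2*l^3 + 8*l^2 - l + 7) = -8*l^5 + 38*l^4 - 12*l^3 - 33*l^2 - 13*l - 56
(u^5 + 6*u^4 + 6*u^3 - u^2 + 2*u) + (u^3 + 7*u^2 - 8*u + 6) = u^5 + 6*u^4 + 7*u^3 + 6*u^2 - 6*u + 6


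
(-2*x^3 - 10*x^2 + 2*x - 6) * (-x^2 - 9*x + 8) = 2*x^5 + 28*x^4 + 72*x^3 - 92*x^2 + 70*x - 48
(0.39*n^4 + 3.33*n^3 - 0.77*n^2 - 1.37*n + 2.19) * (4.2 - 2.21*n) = -0.8619*n^5 - 5.7213*n^4 + 15.6877*n^3 - 0.2063*n^2 - 10.5939*n + 9.198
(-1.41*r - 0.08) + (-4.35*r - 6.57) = -5.76*r - 6.65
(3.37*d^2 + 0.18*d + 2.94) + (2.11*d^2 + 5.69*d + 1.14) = 5.48*d^2 + 5.87*d + 4.08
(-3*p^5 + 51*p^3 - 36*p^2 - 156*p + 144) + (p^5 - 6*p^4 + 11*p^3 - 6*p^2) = -2*p^5 - 6*p^4 + 62*p^3 - 42*p^2 - 156*p + 144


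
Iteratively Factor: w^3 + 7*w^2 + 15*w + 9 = (w + 1)*(w^2 + 6*w + 9) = (w + 1)*(w + 3)*(w + 3)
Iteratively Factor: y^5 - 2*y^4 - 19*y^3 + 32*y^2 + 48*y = (y - 4)*(y^4 + 2*y^3 - 11*y^2 - 12*y) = (y - 4)*(y + 1)*(y^3 + y^2 - 12*y) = y*(y - 4)*(y + 1)*(y^2 + y - 12) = y*(y - 4)*(y + 1)*(y + 4)*(y - 3)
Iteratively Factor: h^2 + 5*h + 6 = (h + 3)*(h + 2)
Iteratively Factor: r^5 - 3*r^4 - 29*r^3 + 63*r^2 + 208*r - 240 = (r - 4)*(r^4 + r^3 - 25*r^2 - 37*r + 60) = (r - 4)*(r + 4)*(r^3 - 3*r^2 - 13*r + 15) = (r - 4)*(r - 1)*(r + 4)*(r^2 - 2*r - 15) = (r - 4)*(r - 1)*(r + 3)*(r + 4)*(r - 5)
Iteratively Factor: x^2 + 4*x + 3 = (x + 1)*(x + 3)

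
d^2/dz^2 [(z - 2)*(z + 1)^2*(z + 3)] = 12*z^2 + 18*z - 6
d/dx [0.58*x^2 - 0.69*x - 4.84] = 1.16*x - 0.69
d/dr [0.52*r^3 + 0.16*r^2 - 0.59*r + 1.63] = 1.56*r^2 + 0.32*r - 0.59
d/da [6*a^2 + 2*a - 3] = 12*a + 2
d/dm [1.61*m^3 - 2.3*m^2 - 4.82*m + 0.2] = 4.83*m^2 - 4.6*m - 4.82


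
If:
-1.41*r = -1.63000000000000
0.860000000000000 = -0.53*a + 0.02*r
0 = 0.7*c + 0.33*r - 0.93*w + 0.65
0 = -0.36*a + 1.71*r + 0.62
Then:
No Solution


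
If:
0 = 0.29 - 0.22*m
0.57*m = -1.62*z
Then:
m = 1.32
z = -0.46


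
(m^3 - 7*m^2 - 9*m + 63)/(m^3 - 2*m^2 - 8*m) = (-m^3 + 7*m^2 + 9*m - 63)/(m*(-m^2 + 2*m + 8))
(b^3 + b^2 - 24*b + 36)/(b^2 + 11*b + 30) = (b^2 - 5*b + 6)/(b + 5)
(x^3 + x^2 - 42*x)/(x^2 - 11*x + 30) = x*(x + 7)/(x - 5)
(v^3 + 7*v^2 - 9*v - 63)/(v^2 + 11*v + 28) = (v^2 - 9)/(v + 4)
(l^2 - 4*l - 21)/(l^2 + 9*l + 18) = (l - 7)/(l + 6)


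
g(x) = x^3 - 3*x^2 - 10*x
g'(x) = 3*x^2 - 6*x - 10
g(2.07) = -24.68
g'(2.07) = -9.57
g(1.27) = -15.49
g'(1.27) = -12.78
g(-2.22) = -3.53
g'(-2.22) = 18.11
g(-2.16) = -2.47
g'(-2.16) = 16.96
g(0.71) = -8.25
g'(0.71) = -12.75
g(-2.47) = -8.67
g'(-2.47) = 23.12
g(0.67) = -7.75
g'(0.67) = -12.67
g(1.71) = -20.87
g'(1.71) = -11.49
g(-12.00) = -2040.00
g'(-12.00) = 494.00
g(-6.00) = -264.00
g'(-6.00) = 134.00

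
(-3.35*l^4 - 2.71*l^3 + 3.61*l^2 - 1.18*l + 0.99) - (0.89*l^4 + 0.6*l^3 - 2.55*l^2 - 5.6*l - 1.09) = -4.24*l^4 - 3.31*l^3 + 6.16*l^2 + 4.42*l + 2.08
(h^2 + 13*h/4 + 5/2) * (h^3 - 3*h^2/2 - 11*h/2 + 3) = h^5 + 7*h^4/4 - 63*h^3/8 - 149*h^2/8 - 4*h + 15/2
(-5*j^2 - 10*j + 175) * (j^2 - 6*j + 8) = -5*j^4 + 20*j^3 + 195*j^2 - 1130*j + 1400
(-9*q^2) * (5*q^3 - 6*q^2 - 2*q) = -45*q^5 + 54*q^4 + 18*q^3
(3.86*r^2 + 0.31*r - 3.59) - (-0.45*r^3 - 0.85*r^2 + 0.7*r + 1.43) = 0.45*r^3 + 4.71*r^2 - 0.39*r - 5.02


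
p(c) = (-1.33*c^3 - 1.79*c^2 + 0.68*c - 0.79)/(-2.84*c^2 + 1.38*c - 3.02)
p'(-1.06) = 0.24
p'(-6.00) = 0.47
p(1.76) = 1.32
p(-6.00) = -1.92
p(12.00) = 6.45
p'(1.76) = 0.70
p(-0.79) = 0.30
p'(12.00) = 0.47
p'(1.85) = 0.69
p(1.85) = 1.38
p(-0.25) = 0.30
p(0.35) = 0.29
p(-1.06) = 0.25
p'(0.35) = 0.31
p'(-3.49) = 0.46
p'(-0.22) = -0.15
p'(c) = (5.68*c - 1.38)*(-1.33*c^3 - 1.79*c^2 + 0.68*c - 0.79)/(-2.84*c^2 + 1.38*c - 3.02)^2 + (-3.99*c^2 - 3.58*c + 0.68)/(-2.84*c^2 + 1.38*c - 3.02) = (3.7772*c^4 - 3.6708*c^3 + 11.5108*c^2 + 6.3244*c - 0.9634)/(8.0656*c^4 - 7.8384*c^3 + 19.058*c^2 - 8.3352*c + 9.1204)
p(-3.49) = -0.74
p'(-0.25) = -0.14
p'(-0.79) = 0.13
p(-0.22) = 0.29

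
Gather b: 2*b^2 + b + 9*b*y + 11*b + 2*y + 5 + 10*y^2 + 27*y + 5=2*b^2 + b*(9*y + 12) + 10*y^2 + 29*y + 10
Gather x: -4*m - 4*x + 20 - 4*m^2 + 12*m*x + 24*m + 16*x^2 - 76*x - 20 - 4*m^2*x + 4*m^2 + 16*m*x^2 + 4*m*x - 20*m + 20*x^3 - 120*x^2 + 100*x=20*x^3 + x^2*(16*m - 104) + x*(-4*m^2 + 16*m + 20)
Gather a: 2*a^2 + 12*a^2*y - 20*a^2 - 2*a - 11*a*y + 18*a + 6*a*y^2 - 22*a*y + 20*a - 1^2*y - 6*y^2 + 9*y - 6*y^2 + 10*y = a^2*(12*y - 18) + a*(6*y^2 - 33*y + 36) - 12*y^2 + 18*y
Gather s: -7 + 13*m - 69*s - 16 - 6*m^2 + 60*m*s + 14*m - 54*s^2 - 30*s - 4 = -6*m^2 + 27*m - 54*s^2 + s*(60*m - 99) - 27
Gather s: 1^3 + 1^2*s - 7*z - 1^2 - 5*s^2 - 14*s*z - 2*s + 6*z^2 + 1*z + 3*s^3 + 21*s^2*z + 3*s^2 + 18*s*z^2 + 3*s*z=3*s^3 + s^2*(21*z - 2) + s*(18*z^2 - 11*z - 1) + 6*z^2 - 6*z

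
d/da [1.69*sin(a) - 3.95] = 1.69*cos(a)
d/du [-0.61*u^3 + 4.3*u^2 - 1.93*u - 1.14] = -1.83*u^2 + 8.6*u - 1.93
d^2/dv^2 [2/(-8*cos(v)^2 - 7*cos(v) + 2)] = 2*(256*sin(v)^4 - 241*sin(v)^2 - 196*cos(v) + 42*cos(3*v) - 145)/(-8*sin(v)^2 + 7*cos(v) + 6)^3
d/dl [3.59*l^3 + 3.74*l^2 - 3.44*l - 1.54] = 10.77*l^2 + 7.48*l - 3.44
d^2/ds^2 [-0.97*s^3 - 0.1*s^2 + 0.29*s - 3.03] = -5.82*s - 0.2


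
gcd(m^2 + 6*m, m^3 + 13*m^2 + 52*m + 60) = m + 6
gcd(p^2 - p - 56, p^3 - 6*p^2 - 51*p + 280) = p^2 - p - 56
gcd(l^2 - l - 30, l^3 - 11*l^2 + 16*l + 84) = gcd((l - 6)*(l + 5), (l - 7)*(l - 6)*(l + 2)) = l - 6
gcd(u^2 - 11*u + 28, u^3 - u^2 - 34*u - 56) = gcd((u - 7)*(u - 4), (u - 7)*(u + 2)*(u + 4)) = u - 7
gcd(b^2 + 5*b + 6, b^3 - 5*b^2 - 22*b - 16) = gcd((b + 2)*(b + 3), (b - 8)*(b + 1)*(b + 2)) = b + 2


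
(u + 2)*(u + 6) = u^2 + 8*u + 12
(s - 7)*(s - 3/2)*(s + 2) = s^3 - 13*s^2/2 - 13*s/2 + 21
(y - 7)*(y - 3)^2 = y^3 - 13*y^2 + 51*y - 63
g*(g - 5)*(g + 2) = g^3 - 3*g^2 - 10*g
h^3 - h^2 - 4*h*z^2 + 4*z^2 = (h - 1)*(h - 2*z)*(h + 2*z)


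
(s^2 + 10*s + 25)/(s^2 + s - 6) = (s^2 + 10*s + 25)/(s^2 + s - 6)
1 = 1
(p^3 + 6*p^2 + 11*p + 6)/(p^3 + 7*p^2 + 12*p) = (p^2 + 3*p + 2)/(p*(p + 4))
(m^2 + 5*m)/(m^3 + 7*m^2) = (m + 5)/(m*(m + 7))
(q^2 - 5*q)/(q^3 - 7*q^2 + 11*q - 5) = q/(q^2 - 2*q + 1)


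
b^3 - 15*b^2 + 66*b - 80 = (b - 8)*(b - 5)*(b - 2)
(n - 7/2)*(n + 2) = n^2 - 3*n/2 - 7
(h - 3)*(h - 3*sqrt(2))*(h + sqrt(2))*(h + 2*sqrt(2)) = h^4 - 3*h^3 - 14*h^2 - 12*sqrt(2)*h + 42*h + 36*sqrt(2)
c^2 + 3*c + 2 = (c + 1)*(c + 2)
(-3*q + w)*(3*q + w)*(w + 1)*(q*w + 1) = -9*q^3*w^2 - 9*q^3*w - 9*q^2*w - 9*q^2 + q*w^4 + q*w^3 + w^3 + w^2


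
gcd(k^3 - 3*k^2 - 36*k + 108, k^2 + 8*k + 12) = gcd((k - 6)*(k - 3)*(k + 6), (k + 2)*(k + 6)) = k + 6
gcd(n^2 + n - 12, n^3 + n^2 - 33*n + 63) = n - 3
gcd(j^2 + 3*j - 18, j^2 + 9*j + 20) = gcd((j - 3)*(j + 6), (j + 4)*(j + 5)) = 1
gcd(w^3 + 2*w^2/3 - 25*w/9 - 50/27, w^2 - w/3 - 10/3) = w + 5/3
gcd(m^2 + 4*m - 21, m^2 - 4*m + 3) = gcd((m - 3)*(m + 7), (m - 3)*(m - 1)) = m - 3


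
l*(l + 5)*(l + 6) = l^3 + 11*l^2 + 30*l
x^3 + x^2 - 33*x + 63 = (x - 3)^2*(x + 7)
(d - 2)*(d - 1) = d^2 - 3*d + 2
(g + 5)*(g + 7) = g^2 + 12*g + 35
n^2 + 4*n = n*(n + 4)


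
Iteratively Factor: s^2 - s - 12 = (s - 4)*(s + 3)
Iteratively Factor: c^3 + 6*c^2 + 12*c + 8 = (c + 2)*(c^2 + 4*c + 4) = (c + 2)^2*(c + 2)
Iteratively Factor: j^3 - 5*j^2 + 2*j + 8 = (j - 4)*(j^2 - j - 2) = (j - 4)*(j - 2)*(j + 1)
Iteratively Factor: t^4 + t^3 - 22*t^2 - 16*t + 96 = (t - 4)*(t^3 + 5*t^2 - 2*t - 24) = (t - 4)*(t + 3)*(t^2 + 2*t - 8) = (t - 4)*(t - 2)*(t + 3)*(t + 4)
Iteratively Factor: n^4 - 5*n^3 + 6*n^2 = (n - 3)*(n^3 - 2*n^2) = n*(n - 3)*(n^2 - 2*n) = n^2*(n - 3)*(n - 2)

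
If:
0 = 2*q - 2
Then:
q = 1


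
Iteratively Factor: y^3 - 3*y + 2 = (y + 2)*(y^2 - 2*y + 1) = (y - 1)*(y + 2)*(y - 1)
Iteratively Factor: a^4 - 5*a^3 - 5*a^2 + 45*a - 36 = (a + 3)*(a^3 - 8*a^2 + 19*a - 12) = (a - 3)*(a + 3)*(a^2 - 5*a + 4) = (a - 3)*(a - 1)*(a + 3)*(a - 4)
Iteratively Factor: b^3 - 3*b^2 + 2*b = (b - 2)*(b^2 - b) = b*(b - 2)*(b - 1)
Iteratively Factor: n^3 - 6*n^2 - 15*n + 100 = (n - 5)*(n^2 - n - 20) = (n - 5)*(n + 4)*(n - 5)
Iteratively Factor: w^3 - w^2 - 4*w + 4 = (w - 2)*(w^2 + w - 2) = (w - 2)*(w - 1)*(w + 2)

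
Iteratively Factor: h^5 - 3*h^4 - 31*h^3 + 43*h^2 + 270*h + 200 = (h + 2)*(h^4 - 5*h^3 - 21*h^2 + 85*h + 100) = (h - 5)*(h + 2)*(h^3 - 21*h - 20) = (h - 5)^2*(h + 2)*(h^2 + 5*h + 4) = (h - 5)^2*(h + 1)*(h + 2)*(h + 4)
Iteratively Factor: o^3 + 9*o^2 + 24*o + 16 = (o + 4)*(o^2 + 5*o + 4) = (o + 4)^2*(o + 1)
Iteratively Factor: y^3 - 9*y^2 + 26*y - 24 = (y - 3)*(y^2 - 6*y + 8) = (y - 3)*(y - 2)*(y - 4)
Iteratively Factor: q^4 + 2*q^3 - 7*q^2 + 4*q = (q - 1)*(q^3 + 3*q^2 - 4*q) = (q - 1)^2*(q^2 + 4*q) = q*(q - 1)^2*(q + 4)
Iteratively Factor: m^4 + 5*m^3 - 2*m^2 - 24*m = (m + 4)*(m^3 + m^2 - 6*m) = m*(m + 4)*(m^2 + m - 6) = m*(m + 3)*(m + 4)*(m - 2)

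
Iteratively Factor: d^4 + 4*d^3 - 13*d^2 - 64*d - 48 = (d + 3)*(d^3 + d^2 - 16*d - 16) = (d - 4)*(d + 3)*(d^2 + 5*d + 4) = (d - 4)*(d + 1)*(d + 3)*(d + 4)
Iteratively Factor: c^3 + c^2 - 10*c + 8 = (c - 1)*(c^2 + 2*c - 8) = (c - 2)*(c - 1)*(c + 4)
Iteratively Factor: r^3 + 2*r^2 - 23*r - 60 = (r + 3)*(r^2 - r - 20) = (r + 3)*(r + 4)*(r - 5)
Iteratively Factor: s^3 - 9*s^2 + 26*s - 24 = (s - 4)*(s^2 - 5*s + 6) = (s - 4)*(s - 3)*(s - 2)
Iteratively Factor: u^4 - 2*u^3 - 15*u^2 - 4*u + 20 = (u + 2)*(u^3 - 4*u^2 - 7*u + 10) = (u + 2)^2*(u^2 - 6*u + 5) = (u - 1)*(u + 2)^2*(u - 5)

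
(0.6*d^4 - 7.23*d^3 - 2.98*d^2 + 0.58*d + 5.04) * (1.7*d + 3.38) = 1.02*d^5 - 10.263*d^4 - 29.5034*d^3 - 9.0864*d^2 + 10.5284*d + 17.0352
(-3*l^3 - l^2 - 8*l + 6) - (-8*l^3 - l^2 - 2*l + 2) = 5*l^3 - 6*l + 4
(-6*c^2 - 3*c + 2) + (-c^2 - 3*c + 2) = -7*c^2 - 6*c + 4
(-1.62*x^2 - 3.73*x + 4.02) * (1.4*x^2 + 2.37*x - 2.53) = -2.268*x^4 - 9.0614*x^3 + 0.8865*x^2 + 18.9643*x - 10.1706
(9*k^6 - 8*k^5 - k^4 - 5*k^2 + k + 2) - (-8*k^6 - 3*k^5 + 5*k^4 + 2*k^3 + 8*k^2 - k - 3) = 17*k^6 - 5*k^5 - 6*k^4 - 2*k^3 - 13*k^2 + 2*k + 5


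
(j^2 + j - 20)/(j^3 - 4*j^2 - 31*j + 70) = (j - 4)/(j^2 - 9*j + 14)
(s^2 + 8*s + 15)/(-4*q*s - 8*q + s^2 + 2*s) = (-s^2 - 8*s - 15)/(4*q*s + 8*q - s^2 - 2*s)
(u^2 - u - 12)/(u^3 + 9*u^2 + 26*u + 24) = (u - 4)/(u^2 + 6*u + 8)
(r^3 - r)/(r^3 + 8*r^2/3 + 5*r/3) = 3*(r - 1)/(3*r + 5)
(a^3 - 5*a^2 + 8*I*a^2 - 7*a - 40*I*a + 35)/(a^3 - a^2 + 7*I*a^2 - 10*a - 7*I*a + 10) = (a^3 + a^2*(-5 + 8*I) - a*(7 + 40*I) + 35)/(a^3 + a^2*(-1 + 7*I) - a*(10 + 7*I) + 10)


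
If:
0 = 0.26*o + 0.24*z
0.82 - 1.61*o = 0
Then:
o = 0.51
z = -0.55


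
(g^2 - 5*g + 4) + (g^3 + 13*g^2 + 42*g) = g^3 + 14*g^2 + 37*g + 4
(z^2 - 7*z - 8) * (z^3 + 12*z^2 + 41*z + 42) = z^5 + 5*z^4 - 51*z^3 - 341*z^2 - 622*z - 336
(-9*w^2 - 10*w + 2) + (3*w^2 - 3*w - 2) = -6*w^2 - 13*w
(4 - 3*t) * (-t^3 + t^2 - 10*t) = 3*t^4 - 7*t^3 + 34*t^2 - 40*t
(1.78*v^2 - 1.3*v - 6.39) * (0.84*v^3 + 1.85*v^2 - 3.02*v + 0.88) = 1.4952*v^5 + 2.201*v^4 - 13.1482*v^3 - 6.3291*v^2 + 18.1538*v - 5.6232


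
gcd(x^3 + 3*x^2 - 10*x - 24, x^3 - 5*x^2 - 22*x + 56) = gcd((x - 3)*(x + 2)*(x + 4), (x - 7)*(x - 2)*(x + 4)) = x + 4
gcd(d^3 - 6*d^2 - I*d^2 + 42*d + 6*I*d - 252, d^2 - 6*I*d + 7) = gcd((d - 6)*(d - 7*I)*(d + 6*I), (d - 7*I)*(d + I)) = d - 7*I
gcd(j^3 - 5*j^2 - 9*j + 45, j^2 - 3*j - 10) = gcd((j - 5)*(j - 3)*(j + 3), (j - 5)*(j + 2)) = j - 5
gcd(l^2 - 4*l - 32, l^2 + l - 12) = l + 4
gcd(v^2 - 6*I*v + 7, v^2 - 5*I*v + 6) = v + I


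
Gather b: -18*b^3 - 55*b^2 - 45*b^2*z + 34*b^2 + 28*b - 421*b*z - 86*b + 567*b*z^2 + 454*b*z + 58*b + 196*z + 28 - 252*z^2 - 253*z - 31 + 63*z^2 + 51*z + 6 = -18*b^3 + b^2*(-45*z - 21) + b*(567*z^2 + 33*z) - 189*z^2 - 6*z + 3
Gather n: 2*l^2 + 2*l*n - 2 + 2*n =2*l^2 + n*(2*l + 2) - 2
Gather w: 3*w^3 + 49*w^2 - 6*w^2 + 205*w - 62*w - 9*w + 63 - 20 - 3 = 3*w^3 + 43*w^2 + 134*w + 40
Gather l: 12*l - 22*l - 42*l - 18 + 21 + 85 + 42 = 130 - 52*l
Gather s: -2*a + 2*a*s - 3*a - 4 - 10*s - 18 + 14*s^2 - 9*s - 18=-5*a + 14*s^2 + s*(2*a - 19) - 40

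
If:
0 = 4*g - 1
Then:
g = 1/4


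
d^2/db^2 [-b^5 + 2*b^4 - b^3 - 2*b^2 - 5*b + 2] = -20*b^3 + 24*b^2 - 6*b - 4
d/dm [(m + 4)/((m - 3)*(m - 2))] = (-m^2 - 8*m + 26)/(m^4 - 10*m^3 + 37*m^2 - 60*m + 36)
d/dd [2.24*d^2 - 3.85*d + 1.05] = 4.48*d - 3.85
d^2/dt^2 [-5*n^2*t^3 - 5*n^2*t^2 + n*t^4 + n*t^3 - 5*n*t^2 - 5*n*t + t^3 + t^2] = -30*n^2*t - 10*n^2 + 12*n*t^2 + 6*n*t - 10*n + 6*t + 2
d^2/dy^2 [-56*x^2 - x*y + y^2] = 2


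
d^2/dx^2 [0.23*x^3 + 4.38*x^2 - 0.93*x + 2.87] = 1.38*x + 8.76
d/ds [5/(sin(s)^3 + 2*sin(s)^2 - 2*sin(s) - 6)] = 5*(-3*sin(s)^2 - 4*sin(s) + 2)*cos(s)/(sin(s)^3 + 2*sin(s)^2 - 2*sin(s) - 6)^2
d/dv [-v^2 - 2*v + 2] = -2*v - 2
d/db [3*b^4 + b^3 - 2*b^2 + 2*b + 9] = 12*b^3 + 3*b^2 - 4*b + 2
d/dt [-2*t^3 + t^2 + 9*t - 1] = -6*t^2 + 2*t + 9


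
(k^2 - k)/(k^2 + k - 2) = k/(k + 2)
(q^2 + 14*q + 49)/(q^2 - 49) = (q + 7)/(q - 7)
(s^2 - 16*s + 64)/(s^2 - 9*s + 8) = (s - 8)/(s - 1)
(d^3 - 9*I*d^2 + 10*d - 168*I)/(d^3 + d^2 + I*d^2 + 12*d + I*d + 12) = (d^2 - 13*I*d - 42)/(d^2 + d*(1 - 3*I) - 3*I)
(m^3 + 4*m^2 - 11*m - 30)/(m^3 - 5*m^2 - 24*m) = (-m^3 - 4*m^2 + 11*m + 30)/(m*(-m^2 + 5*m + 24))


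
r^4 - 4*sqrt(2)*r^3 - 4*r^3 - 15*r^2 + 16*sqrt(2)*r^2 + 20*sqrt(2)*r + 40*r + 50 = (r - 5)*(r + 1)*(r - 5*sqrt(2))*(r + sqrt(2))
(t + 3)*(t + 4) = t^2 + 7*t + 12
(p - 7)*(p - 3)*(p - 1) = p^3 - 11*p^2 + 31*p - 21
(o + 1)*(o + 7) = o^2 + 8*o + 7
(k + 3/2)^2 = k^2 + 3*k + 9/4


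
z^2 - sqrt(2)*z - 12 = (z - 3*sqrt(2))*(z + 2*sqrt(2))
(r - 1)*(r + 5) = r^2 + 4*r - 5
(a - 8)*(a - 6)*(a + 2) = a^3 - 12*a^2 + 20*a + 96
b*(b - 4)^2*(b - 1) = b^4 - 9*b^3 + 24*b^2 - 16*b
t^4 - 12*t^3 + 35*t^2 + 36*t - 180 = (t - 6)*(t - 5)*(t - 3)*(t + 2)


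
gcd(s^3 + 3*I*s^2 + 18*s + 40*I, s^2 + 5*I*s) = s + 5*I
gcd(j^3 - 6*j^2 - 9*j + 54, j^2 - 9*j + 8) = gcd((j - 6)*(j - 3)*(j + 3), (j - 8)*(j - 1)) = 1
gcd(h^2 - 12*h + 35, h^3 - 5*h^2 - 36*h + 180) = h - 5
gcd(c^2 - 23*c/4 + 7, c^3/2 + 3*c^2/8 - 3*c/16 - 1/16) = 1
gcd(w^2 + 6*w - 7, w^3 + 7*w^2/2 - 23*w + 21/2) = w + 7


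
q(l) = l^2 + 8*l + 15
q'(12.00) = 32.00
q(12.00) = 255.00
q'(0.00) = 8.00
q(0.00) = 15.00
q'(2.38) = 12.76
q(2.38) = 39.70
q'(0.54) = 9.08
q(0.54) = 19.61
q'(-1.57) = 4.86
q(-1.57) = 4.90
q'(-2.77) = 2.46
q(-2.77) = 0.51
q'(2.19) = 12.38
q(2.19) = 37.32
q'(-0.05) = 7.90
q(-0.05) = 14.60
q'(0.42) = 8.84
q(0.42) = 18.54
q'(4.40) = 16.80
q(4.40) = 69.56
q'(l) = 2*l + 8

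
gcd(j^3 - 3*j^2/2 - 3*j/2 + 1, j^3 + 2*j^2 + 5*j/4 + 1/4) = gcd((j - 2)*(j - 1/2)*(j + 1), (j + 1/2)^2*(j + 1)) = j + 1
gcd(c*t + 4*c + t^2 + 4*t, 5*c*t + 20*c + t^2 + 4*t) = t + 4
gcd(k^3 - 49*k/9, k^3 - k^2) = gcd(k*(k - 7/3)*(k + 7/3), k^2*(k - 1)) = k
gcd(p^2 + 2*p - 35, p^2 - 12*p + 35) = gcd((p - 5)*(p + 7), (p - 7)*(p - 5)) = p - 5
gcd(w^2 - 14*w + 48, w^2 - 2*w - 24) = w - 6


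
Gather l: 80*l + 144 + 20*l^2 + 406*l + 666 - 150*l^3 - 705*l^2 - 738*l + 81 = -150*l^3 - 685*l^2 - 252*l + 891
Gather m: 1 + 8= 9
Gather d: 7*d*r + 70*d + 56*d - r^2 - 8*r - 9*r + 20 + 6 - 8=d*(7*r + 126) - r^2 - 17*r + 18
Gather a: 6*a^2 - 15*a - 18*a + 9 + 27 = 6*a^2 - 33*a + 36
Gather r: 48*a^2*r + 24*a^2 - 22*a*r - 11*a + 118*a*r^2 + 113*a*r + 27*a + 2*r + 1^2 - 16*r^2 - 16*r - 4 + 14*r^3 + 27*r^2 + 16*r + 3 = 24*a^2 + 16*a + 14*r^3 + r^2*(118*a + 11) + r*(48*a^2 + 91*a + 2)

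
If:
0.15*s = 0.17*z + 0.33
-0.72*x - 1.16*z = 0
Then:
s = 1.13333333333333*z + 2.2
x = -1.61111111111111*z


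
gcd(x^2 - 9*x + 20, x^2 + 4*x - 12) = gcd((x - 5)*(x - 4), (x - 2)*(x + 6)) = 1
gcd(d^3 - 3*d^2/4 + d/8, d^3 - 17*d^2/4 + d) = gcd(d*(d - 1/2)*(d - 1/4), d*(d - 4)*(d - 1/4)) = d^2 - d/4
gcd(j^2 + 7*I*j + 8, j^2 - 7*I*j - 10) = 1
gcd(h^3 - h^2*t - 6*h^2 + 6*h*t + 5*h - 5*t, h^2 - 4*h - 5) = h - 5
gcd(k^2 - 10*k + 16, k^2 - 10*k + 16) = k^2 - 10*k + 16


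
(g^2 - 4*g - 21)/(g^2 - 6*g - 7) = (g + 3)/(g + 1)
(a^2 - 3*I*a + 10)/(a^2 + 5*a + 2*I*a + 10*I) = (a - 5*I)/(a + 5)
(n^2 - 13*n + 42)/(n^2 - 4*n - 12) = (n - 7)/(n + 2)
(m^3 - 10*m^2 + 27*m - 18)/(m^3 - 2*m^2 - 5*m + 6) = (m - 6)/(m + 2)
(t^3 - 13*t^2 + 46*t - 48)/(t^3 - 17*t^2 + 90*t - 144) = (t - 2)/(t - 6)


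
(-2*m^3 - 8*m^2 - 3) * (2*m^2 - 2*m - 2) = -4*m^5 - 12*m^4 + 20*m^3 + 10*m^2 + 6*m + 6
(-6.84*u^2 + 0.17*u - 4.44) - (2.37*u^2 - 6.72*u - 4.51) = -9.21*u^2 + 6.89*u + 0.0699999999999994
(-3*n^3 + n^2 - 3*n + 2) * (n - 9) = -3*n^4 + 28*n^3 - 12*n^2 + 29*n - 18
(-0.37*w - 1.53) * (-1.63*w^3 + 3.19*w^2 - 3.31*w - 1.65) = 0.6031*w^4 + 1.3136*w^3 - 3.656*w^2 + 5.6748*w + 2.5245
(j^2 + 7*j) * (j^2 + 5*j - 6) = j^4 + 12*j^3 + 29*j^2 - 42*j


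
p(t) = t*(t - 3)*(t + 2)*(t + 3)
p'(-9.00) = -2286.00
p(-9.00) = 4536.00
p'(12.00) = 7542.00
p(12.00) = 22680.00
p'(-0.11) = -15.95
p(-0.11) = 1.87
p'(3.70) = 200.15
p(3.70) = 98.91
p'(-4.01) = -107.26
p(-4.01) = 57.07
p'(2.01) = 2.54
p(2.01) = -39.98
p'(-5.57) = -422.83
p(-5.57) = 437.96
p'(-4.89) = -254.23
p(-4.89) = 210.74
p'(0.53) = -25.26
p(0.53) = -11.69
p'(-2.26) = 7.15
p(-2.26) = -2.29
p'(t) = t*(t - 3)*(t + 2) + t*(t - 3)*(t + 3) + t*(t + 2)*(t + 3) + (t - 3)*(t + 2)*(t + 3)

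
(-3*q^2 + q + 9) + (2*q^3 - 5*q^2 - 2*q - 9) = 2*q^3 - 8*q^2 - q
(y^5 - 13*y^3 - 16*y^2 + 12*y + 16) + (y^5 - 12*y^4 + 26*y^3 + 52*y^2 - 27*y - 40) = 2*y^5 - 12*y^4 + 13*y^3 + 36*y^2 - 15*y - 24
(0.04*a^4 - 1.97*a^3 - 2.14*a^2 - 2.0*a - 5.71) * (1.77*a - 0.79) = 0.0708*a^5 - 3.5185*a^4 - 2.2315*a^3 - 1.8494*a^2 - 8.5267*a + 4.5109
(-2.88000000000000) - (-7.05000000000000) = 4.17000000000000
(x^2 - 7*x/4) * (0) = 0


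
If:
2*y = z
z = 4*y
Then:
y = 0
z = 0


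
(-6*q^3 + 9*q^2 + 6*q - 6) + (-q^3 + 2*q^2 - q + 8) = -7*q^3 + 11*q^2 + 5*q + 2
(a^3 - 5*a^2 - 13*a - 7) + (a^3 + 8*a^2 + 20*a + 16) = 2*a^3 + 3*a^2 + 7*a + 9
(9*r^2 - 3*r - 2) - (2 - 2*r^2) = 11*r^2 - 3*r - 4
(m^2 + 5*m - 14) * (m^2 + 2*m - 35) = m^4 + 7*m^3 - 39*m^2 - 203*m + 490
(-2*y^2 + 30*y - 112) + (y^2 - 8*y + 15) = -y^2 + 22*y - 97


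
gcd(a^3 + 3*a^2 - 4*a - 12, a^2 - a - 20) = 1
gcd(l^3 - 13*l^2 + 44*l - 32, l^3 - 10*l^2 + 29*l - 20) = l^2 - 5*l + 4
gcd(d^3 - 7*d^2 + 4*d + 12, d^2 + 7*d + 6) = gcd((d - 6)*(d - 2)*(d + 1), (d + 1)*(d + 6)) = d + 1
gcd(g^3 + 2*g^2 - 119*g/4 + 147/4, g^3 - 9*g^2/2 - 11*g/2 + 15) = g - 3/2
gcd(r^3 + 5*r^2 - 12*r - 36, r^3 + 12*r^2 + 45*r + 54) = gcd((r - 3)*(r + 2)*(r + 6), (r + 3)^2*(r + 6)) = r + 6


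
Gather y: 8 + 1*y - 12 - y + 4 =0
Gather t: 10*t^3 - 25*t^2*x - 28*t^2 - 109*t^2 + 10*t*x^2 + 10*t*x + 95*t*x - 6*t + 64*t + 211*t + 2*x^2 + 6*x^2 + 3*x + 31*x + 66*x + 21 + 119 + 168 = 10*t^3 + t^2*(-25*x - 137) + t*(10*x^2 + 105*x + 269) + 8*x^2 + 100*x + 308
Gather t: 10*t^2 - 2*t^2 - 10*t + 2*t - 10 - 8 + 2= 8*t^2 - 8*t - 16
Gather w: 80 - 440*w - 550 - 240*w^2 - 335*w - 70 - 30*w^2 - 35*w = -270*w^2 - 810*w - 540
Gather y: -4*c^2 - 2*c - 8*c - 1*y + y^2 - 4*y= -4*c^2 - 10*c + y^2 - 5*y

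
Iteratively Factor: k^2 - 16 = (k + 4)*(k - 4)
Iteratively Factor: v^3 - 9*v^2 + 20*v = (v - 5)*(v^2 - 4*v) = v*(v - 5)*(v - 4)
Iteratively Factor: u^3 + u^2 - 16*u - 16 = (u + 4)*(u^2 - 3*u - 4) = (u - 4)*(u + 4)*(u + 1)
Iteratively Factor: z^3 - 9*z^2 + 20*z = (z)*(z^2 - 9*z + 20) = z*(z - 4)*(z - 5)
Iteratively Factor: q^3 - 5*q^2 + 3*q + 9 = (q + 1)*(q^2 - 6*q + 9) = (q - 3)*(q + 1)*(q - 3)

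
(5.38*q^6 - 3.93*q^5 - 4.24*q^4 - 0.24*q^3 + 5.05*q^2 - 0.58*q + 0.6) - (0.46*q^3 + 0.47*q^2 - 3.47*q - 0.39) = 5.38*q^6 - 3.93*q^5 - 4.24*q^4 - 0.7*q^3 + 4.58*q^2 + 2.89*q + 0.99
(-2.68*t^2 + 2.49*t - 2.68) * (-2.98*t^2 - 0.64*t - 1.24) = 7.9864*t^4 - 5.705*t^3 + 9.716*t^2 - 1.3724*t + 3.3232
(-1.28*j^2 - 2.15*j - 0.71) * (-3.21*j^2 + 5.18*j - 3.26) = 4.1088*j^4 + 0.2711*j^3 - 4.6851*j^2 + 3.3312*j + 2.3146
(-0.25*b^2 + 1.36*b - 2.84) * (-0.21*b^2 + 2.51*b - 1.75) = 0.0525*b^4 - 0.9131*b^3 + 4.4475*b^2 - 9.5084*b + 4.97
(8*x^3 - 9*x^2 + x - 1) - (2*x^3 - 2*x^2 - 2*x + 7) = 6*x^3 - 7*x^2 + 3*x - 8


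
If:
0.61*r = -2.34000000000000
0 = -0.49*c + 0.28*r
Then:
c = -2.19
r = -3.84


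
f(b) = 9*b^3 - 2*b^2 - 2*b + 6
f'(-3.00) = 253.00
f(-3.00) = -249.00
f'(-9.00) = 2221.00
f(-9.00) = -6699.00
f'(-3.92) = 428.57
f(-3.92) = -559.02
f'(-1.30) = 48.83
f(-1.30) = -14.55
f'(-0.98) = 27.85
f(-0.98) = -2.43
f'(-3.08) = 266.45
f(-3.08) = -269.78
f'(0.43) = 1.27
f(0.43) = 5.49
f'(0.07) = -2.15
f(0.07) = 5.85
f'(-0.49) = 6.44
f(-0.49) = 5.44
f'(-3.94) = 432.90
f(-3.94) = -567.63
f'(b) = 27*b^2 - 4*b - 2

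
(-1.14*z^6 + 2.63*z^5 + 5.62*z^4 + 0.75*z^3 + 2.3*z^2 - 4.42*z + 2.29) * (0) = 0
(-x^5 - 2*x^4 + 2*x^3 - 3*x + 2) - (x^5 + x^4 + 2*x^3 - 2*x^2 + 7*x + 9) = -2*x^5 - 3*x^4 + 2*x^2 - 10*x - 7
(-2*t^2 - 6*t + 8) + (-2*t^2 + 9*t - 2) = -4*t^2 + 3*t + 6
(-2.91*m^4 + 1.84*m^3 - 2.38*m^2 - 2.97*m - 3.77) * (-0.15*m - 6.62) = 0.4365*m^5 + 18.9882*m^4 - 11.8238*m^3 + 16.2011*m^2 + 20.2269*m + 24.9574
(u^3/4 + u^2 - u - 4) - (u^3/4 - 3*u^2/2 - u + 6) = 5*u^2/2 - 10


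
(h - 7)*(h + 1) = h^2 - 6*h - 7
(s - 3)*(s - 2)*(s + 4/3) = s^3 - 11*s^2/3 - 2*s/3 + 8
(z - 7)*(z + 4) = z^2 - 3*z - 28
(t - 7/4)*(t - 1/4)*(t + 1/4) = t^3 - 7*t^2/4 - t/16 + 7/64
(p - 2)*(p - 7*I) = p^2 - 2*p - 7*I*p + 14*I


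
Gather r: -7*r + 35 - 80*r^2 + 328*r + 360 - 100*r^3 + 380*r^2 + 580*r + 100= -100*r^3 + 300*r^2 + 901*r + 495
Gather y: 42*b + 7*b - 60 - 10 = 49*b - 70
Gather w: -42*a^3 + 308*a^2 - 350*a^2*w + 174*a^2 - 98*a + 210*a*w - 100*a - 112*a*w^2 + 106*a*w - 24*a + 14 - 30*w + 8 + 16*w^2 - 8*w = -42*a^3 + 482*a^2 - 222*a + w^2*(16 - 112*a) + w*(-350*a^2 + 316*a - 38) + 22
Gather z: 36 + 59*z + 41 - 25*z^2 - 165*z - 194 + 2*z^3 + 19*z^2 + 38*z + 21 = 2*z^3 - 6*z^2 - 68*z - 96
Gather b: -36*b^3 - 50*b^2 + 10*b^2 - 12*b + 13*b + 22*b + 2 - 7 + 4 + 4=-36*b^3 - 40*b^2 + 23*b + 3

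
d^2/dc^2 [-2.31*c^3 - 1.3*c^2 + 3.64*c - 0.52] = -13.86*c - 2.6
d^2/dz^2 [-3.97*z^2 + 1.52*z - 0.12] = -7.94000000000000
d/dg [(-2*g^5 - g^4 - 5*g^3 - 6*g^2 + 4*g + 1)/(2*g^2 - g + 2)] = (-12*g^6 + 4*g^5 - 27*g^4 + 2*g^3 - 32*g^2 - 28*g + 9)/(4*g^4 - 4*g^3 + 9*g^2 - 4*g + 4)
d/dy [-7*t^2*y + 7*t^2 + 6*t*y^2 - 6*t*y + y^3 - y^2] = -7*t^2 + 12*t*y - 6*t + 3*y^2 - 2*y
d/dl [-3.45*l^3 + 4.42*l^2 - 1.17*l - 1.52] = -10.35*l^2 + 8.84*l - 1.17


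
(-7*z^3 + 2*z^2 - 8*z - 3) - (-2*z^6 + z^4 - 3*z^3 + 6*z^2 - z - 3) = 2*z^6 - z^4 - 4*z^3 - 4*z^2 - 7*z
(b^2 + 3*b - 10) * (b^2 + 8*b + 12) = b^4 + 11*b^3 + 26*b^2 - 44*b - 120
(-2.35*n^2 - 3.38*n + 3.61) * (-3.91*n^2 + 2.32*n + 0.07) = 9.1885*n^4 + 7.7638*n^3 - 22.1212*n^2 + 8.1386*n + 0.2527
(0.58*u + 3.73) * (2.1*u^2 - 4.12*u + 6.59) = 1.218*u^3 + 5.4434*u^2 - 11.5454*u + 24.5807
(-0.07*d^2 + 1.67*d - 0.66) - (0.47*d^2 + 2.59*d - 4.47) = -0.54*d^2 - 0.92*d + 3.81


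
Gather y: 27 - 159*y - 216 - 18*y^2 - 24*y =-18*y^2 - 183*y - 189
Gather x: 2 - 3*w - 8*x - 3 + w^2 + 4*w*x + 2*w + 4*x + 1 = w^2 - w + x*(4*w - 4)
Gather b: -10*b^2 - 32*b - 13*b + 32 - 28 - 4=-10*b^2 - 45*b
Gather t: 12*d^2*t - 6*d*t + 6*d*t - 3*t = t*(12*d^2 - 3)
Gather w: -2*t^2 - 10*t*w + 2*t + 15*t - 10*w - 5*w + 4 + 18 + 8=-2*t^2 + 17*t + w*(-10*t - 15) + 30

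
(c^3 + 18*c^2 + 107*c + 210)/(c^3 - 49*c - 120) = (c^2 + 13*c + 42)/(c^2 - 5*c - 24)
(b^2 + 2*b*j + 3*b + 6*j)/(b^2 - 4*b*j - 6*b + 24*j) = (b^2 + 2*b*j + 3*b + 6*j)/(b^2 - 4*b*j - 6*b + 24*j)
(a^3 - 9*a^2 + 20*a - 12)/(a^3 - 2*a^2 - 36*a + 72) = (a - 1)/(a + 6)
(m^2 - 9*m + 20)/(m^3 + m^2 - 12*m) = (m^2 - 9*m + 20)/(m*(m^2 + m - 12))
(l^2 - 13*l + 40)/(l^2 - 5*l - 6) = (-l^2 + 13*l - 40)/(-l^2 + 5*l + 6)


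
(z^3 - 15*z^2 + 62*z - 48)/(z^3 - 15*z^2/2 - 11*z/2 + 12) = 2*(z - 6)/(2*z + 3)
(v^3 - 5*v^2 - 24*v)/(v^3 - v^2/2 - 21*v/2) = 2*(v - 8)/(2*v - 7)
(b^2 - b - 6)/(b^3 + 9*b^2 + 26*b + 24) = (b - 3)/(b^2 + 7*b + 12)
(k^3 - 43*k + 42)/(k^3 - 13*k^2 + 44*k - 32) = (k^2 + k - 42)/(k^2 - 12*k + 32)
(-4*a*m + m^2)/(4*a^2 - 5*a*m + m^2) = -m/(a - m)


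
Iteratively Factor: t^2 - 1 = (t + 1)*(t - 1)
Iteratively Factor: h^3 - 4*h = (h - 2)*(h^2 + 2*h) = (h - 2)*(h + 2)*(h)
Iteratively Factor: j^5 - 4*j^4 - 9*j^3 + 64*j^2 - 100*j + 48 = (j - 1)*(j^4 - 3*j^3 - 12*j^2 + 52*j - 48) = (j - 2)*(j - 1)*(j^3 - j^2 - 14*j + 24) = (j - 2)*(j - 1)*(j + 4)*(j^2 - 5*j + 6) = (j - 2)^2*(j - 1)*(j + 4)*(j - 3)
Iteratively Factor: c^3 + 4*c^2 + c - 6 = (c - 1)*(c^2 + 5*c + 6) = (c - 1)*(c + 2)*(c + 3)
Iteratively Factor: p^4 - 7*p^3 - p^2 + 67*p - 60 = (p - 1)*(p^3 - 6*p^2 - 7*p + 60) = (p - 4)*(p - 1)*(p^2 - 2*p - 15) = (p - 4)*(p - 1)*(p + 3)*(p - 5)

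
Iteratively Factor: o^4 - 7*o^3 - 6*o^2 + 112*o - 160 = (o - 5)*(o^3 - 2*o^2 - 16*o + 32) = (o - 5)*(o - 4)*(o^2 + 2*o - 8) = (o - 5)*(o - 4)*(o - 2)*(o + 4)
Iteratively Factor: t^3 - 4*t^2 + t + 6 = (t - 2)*(t^2 - 2*t - 3) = (t - 2)*(t + 1)*(t - 3)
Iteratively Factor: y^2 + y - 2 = (y + 2)*(y - 1)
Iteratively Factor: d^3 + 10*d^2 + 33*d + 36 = (d + 4)*(d^2 + 6*d + 9) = (d + 3)*(d + 4)*(d + 3)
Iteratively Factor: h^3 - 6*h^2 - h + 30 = (h + 2)*(h^2 - 8*h + 15) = (h - 3)*(h + 2)*(h - 5)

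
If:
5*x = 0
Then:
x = 0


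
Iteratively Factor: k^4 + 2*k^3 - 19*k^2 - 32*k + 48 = (k + 3)*(k^3 - k^2 - 16*k + 16) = (k - 1)*(k + 3)*(k^2 - 16) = (k - 1)*(k + 3)*(k + 4)*(k - 4)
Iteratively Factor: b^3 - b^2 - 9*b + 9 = (b - 1)*(b^2 - 9) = (b - 3)*(b - 1)*(b + 3)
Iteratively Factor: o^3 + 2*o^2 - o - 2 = (o + 1)*(o^2 + o - 2) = (o + 1)*(o + 2)*(o - 1)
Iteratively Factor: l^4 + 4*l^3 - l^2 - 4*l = (l + 1)*(l^3 + 3*l^2 - 4*l) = (l - 1)*(l + 1)*(l^2 + 4*l) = (l - 1)*(l + 1)*(l + 4)*(l)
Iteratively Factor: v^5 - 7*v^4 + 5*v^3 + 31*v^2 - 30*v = (v - 3)*(v^4 - 4*v^3 - 7*v^2 + 10*v) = (v - 3)*(v + 2)*(v^3 - 6*v^2 + 5*v) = v*(v - 3)*(v + 2)*(v^2 - 6*v + 5) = v*(v - 5)*(v - 3)*(v + 2)*(v - 1)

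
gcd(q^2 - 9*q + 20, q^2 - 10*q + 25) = q - 5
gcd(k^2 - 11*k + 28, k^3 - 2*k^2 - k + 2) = 1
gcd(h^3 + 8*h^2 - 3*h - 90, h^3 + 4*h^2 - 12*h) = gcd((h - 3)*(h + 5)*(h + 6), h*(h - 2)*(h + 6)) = h + 6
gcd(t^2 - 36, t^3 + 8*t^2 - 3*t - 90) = t + 6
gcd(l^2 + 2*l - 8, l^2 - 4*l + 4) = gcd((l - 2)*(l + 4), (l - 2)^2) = l - 2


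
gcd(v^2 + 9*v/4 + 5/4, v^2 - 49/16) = 1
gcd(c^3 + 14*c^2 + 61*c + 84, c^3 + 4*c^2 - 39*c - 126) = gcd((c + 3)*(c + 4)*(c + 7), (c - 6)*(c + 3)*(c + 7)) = c^2 + 10*c + 21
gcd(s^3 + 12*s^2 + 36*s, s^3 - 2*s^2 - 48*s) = s^2 + 6*s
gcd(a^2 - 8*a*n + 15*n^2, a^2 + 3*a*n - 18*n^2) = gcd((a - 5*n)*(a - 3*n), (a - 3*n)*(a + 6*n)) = a - 3*n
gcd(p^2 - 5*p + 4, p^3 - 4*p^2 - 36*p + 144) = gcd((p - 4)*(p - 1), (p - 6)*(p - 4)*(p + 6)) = p - 4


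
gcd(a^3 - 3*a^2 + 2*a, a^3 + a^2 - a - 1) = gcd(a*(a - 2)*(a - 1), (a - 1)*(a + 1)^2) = a - 1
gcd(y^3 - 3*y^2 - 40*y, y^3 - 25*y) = y^2 + 5*y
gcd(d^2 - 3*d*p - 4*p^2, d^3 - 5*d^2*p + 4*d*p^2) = -d + 4*p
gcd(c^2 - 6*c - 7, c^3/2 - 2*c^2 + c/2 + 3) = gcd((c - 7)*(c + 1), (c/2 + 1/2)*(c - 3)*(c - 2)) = c + 1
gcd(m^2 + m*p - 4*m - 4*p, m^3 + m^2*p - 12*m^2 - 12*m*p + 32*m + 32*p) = m^2 + m*p - 4*m - 4*p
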